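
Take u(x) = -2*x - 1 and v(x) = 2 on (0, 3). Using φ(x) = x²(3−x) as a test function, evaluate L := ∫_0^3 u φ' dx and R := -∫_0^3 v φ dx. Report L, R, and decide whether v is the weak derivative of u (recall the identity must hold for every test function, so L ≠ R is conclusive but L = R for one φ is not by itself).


LHS = 27/2, RHS = -27/2. No, v is not the weak derivative of u.

u(x) = -2*x - 1, classical derivative u'(x) = -2.
φ(x) = x²(3−x), so φ'(x) = 3*x*(2 - x).
Note φ(0) = φ(3) = 0, so the boundary term u·φ vanishes.
LHS = ∫_0^3 u(x) φ'(x) dx = ∫_0^3 (6*x^3 - 9*x^2 - 6*x) dx. Term by term:
  ∫_0^3 6*x^3 dx = 243/2;  ∫_0^3 -9*x^2 dx = -81;  ∫_0^3 -6*x dx = -27.
Sum: 243/2 − 81 − 27 = 27/2.
So LHS = 27/2.
∫_0^3 v(x) φ(x) dx = ∫_0^3 (-2*x^3 + 6*x^2) dx. Term by term:
  ∫_0^3 -2*x^3 dx = -81/2;  ∫_0^3 6*x^2 dx = 54.
Sum: -81/2 + 54 = 27/2.
So RHS = -∫_0^3 v(x) φ(x) dx = -27/2.
LHS − RHS = 27 ≠ 0, so the identity fails.
(For a valid weak derivative the identity must hold for EVERY test function, in particular this one. The failure shows v is NOT the weak derivative of u.)
Correct weak derivative would be u'(x) = -2.


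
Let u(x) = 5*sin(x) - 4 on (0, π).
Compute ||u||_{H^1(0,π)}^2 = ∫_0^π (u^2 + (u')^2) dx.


||u||_{H^1(0,π)}^2 = -80 + 41*π

u'(x) = 5*cos(x).
Expand u² and (u')² and integrate term by term on (0, π), using: for integers n ≥ 1, ∫_0^π sin²(nx) dx = ∫_0^π cos²(nx) dx = π/2; for n ≠ n', ∫_0^π sin(nx)sin(n'x) dx = ∫_0^π cos(nx)cos(n'x) dx = 0; and by product-to-sum, ∫_0^π sin(nx)cos(n'x) dx = ½∫_0^π [sin((n+n')x) + sin((n−n')x)] dx, which is 0 when n+n' is even and 2n/(n²−n'²) when n+n' is odd (it need not vanish on (0, π)). For the constant mode: ∫_0^π 1 dx = π, ∫_0^π cos(nx) dx = 0, ∫_0^π sin(nx) dx = (1−(−1)^n)/n.
  u² squared terms: (-4)²·∫1 dx = 16·π = 16*π;  (5)²·∫sin(x)² dx = 25·π/2 = 25*π/2.
  u² cross terms: 2·(-4)·(5)·∫1·sin(x) dx = -40·(2) = -80.
  So ∫_0^π u² dx = 16*π + 25*π/2 − 80 = -80 + 57*π/2.
  (u')² squared terms: (5)²·∫cos(x)² dx = 25·π/2 = 25*π/2.
  So ∫_0^π (u')² dx = 25*π/2.
||u||_{H^1}^2 = (-80 + 57*π/2) + (25*π/2) = -80 + 41*π.


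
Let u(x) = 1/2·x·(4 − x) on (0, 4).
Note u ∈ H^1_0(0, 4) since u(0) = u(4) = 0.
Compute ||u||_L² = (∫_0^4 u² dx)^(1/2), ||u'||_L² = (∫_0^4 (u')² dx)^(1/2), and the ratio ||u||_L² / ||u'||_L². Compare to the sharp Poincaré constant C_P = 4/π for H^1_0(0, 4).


||u||_L² / ||u'||_L² = 2*sqrt(10)/5 < C_P = 4/π.

u(x) = 1/2·x·(4 − x), so u'(x) = 2 - x.
u(x) = 1/2·x·(4 − x) vanishes at x = 0 and x = 4, so u ∈ H^1_0(0, 4). Differentiate via the product rule and integrate the resulting polynomials term by term.
  ∫_0^4 u² dx = ∫_0^4 (x^4/4 - 2*x^3 + 4*x^2) dx. Term by term:
    ∫_0^4 x^4/4 dx = 256/5;  ∫_0^4 -2*x^3 dx = -128;  ∫_0^4 4*x^2 dx = 256/3.
  Sum: 256/5 − 128 + 256/3 = 128/15.
  ∫_0^4 (u')² dx = ∫_0^4 (x^2 - 4*x + 4) dx. Term by term:
    ∫_0^4 x^2 dx = 64/3;  ∫_0^4 -4*x dx = -32;  ∫_0^4 4 dx = 16.
  Sum: 64/3 − 32 + 16 = 16/3.
∫_0^4 u² dx = 128/15, so ||u||_L² = 8*sqrt(30)/15.
∫_0^4 (u')² dx = 16/3, so ||u'||_L² = 4*sqrt(3)/3.
Ratio ||u||_L² / ||u'||_L² = 2*sqrt(10)/5.
Sharp Poincaré constant on H^1_0(0, 4) is C_P = L/π = 4/π, achieved by sin(π/4·x).
A polynomial bump cannot attain the sharp Poincaré constant (only the first sine eigenfunction does), so the ratio is strictly less than C_P, consistent with ||u||_L² ≤ C_P ||u'||_L².


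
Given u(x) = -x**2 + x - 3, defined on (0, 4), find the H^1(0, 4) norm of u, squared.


||u||_{H^1}^2 = 4072/15

The H^1 norm (squared) on an interval (0, L) is
  ||u||_{H^1}^2 = ∫_0^L u(x)^2 dx + ∫_0^L u'(x)^2 dx.
Compute u'(x) = 1 - 2*x.
Then u(x)^2 = x**4 - 2*x**3 + 7*x**2 - 6*x + 9 and u'(x)^2 = 4*x**2 - 4*x + 1.
Integrate each monomial from 0 to 4 using ∫_0^4 c·x^n dx = c·4^(n+1)/(n+1):
  ∫_0^4 u(x)^2 dx = ∫_0^4 (x^4 - 2*x^3 + 7*x^2 - 6*x + 9) dx. Term by term:
    ∫_0^4 x^4 dx = 1024/5;  ∫_0^4 -2*x^3 dx = -128;  ∫_0^4 7*x^2 dx = 448/3;
    ∫_0^4 -6*x dx = -48;  ∫_0^4 9 dx = 36.
  Sum: 1024/5 − 128 + 448/3 − 48 + 36 = 3212/15.
  ∫_0^4 u'(x)^2 dx = ∫_0^4 (4*x^2 - 4*x + 1) dx. Term by term:
    ∫_0^4 4*x^2 dx = 256/3;  ∫_0^4 -4*x dx = -32;  ∫_0^4 1 dx = 4.
  Sum: 256/3 − 32 + 4 = 172/3.
Adding: ||u||_{H^1}^2 = 3212/15 + 172/3 = 4072/15.


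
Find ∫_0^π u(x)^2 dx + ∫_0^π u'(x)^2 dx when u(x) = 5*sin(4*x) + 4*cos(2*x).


||u||_{H^1(0,π)}^2 = 505*π/2

u'(x) = -8*sin(2*x) + 20*cos(4*x).
Expand u² and (u')² and integrate term by term on (0, π), using: for integers n ≥ 1, ∫_0^π sin²(nx) dx = ∫_0^π cos²(nx) dx = π/2; for n ≠ n', ∫_0^π sin(nx)sin(n'x) dx = ∫_0^π cos(nx)cos(n'x) dx = 0; and by product-to-sum, ∫_0^π sin(nx)cos(n'x) dx = ½∫_0^π [sin((n+n')x) + sin((n−n')x)] dx, which is 0 when n+n' is even and 2n/(n²−n'²) when n+n' is odd (it need not vanish on (0, π)).
  u² squared terms: (4)²·∫cos(2x)² dx = 16·π/2 = 8*π;  (5)²·∫sin(4x)² dx = 25·π/2 = 25*π/2.
  u² cross terms: 2·(4)·(5)·∫cos(2x)·sin(4x) dx = 40·(0) = 0.
  So ∫_0^π u² dx = 8*π + 25*π/2 + 0 = 41*π/2.
  (u')² squared terms: (-8)²·∫sin(2x)² dx = 64·π/2 = 32*π;  (20)²·∫cos(4x)² dx = 400·π/2 = 200*π.
  (u')² cross terms: 2·(-8)·(20)·∫sin(2x)·cos(4x) dx = -320·(0) = 0.
  So ∫_0^π (u')² dx = 32*π + 200*π + 0 = 232*π.
||u||_{H^1}^2 = (41*π/2) + (232*π) = 505*π/2.


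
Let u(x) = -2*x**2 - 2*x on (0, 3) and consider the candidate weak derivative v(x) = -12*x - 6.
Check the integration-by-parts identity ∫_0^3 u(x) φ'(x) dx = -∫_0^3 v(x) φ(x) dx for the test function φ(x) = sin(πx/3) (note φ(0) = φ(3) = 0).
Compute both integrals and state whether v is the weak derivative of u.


LHS = 48/π, RHS = 144/π. No, v is not the weak derivative of u.

u(x) = -2*x**2 - 2*x, classical derivative u'(x) = -4*x - 2.
φ(x) = sin(πx/3), so φ'(x) = π*cos(π*x/3)/3.
Note φ(0) = φ(3) = 0, so the boundary term u·φ vanishes.
LHS = ∫_0^3 u(x) φ'(x) dx = ∫_0^3 (-2*π*x^2*cos(π*x/3)/3 - 2*π*x*cos(π*x/3)/3) dx. Term by term:
  ∫_0^3 -2*π*x*cos(π*x/3)/3 dx = 12/π;  ∫_0^3 -2*π*x^2*cos(π*x/3)/3 dx = 36/π.
Sum: 12/π + 36/π = 48/π.
So LHS = 48/π.
∫_0^3 v(x) φ(x) dx = ∫_0^3 (-12*x*sin(π*x/3) - 6*sin(π*x/3)) dx. Term by term:
  ∫_0^3 -6*sin(π*x/3) dx = -36/π;  ∫_0^3 -12*x*sin(π*x/3) dx = -108/π.
Sum: -36/π − 108/π = -144/π.
So RHS = -∫_0^3 v(x) φ(x) dx = 144/π.
LHS − RHS = -96/π ≠ 0, so the identity fails.
(For a valid weak derivative the identity must hold for EVERY test function, in particular this one. The failure shows v is NOT the weak derivative of u.)
Correct weak derivative would be u'(x) = -4*x - 2.


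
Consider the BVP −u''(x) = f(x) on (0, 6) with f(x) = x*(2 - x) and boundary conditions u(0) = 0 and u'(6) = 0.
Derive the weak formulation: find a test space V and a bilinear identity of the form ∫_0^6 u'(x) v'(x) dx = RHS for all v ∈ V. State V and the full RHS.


V = {v ∈ H^1(0, 6) : v(0) = 0} (test functions vanish at x = 0 where u is specified); weak form: ∫_0^6 u'v' dx = ∫_0^6 (x*(2 - x)) v dx for all v ∈ V.

Multiply both sides by a test function v and integrate from 0 to 6:
  ∫_0^6 −u''(x) v(x) dx = ∫_0^6 f(x) v(x) dx.
Integrate the LHS by parts once:
  ∫_0^6 −u'' v dx = −[u'(x) v(x)]_0^6 + ∫_0^6 u'(x) v'(x) dx.
Thus ∫_0^6 u'(x) v'(x) dx = ∫_0^6 f(x) v(x) dx + [u'(x) v(x)]_0^6.
Choose V so that boundary terms are either known or forced to vanish.
Mixed BC: u(0) = 0 (Dirichlet) and u'(6) = 0 (Neumann). Define V = {v ∈ H^1(0, 6) : v(0) = 0}. Then [u' v]_0^6 = u'(6)·v(6) − u'(0)·0 = 0.
Weak formulation: find u (satisfying any essential BC) such that ∫_0^6 u'(x) v'(x) dx = ∫_0^6 f v dx for all v ∈ V (Dirichlet at 0 absorbed into V; the Neumann datum at x = 6 is zero, so no boundary term remains).
Substituting f(x) = x*(2 - x), the right-hand side is ∫_0^6 (x*(2 - x)) v dx.


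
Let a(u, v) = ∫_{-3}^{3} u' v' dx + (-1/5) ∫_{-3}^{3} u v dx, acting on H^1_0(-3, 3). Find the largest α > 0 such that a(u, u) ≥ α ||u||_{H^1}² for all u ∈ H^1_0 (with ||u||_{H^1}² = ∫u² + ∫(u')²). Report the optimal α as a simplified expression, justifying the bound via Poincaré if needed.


α = (-36/5 + π^2)/(π^2 + 36)

Coercivity of a(·,·) on H^1_0(-3, 3) means a(u, u) ≥ α ||u||_{H^1}² for every u ∈ H^1_0.
The interval has length L = 6, and Poincaré/coercivity depend only on L. Here a(u, u) = ∫(u')² + (-1/5)·∫u².
Here c = -1/5 < 0 with |c| < (π/L)² = π^2/36, so coercivity still holds. The condition a(u,u) ≥ α||u||_{H^1}² reads (1−α)∫(u')² ≥ (α−c)∫u². Any admissible α is ≤ 1 (rapidly oscillating u have ∫u²/∫(u')² → 0), and α = 1 would force 0 ≥ (1−c)∫u², impossible since c < 1; so 1−α > 0. By the sharp Poincaré inequality on H^1_0 of an interval of length L, ∫(u')² ≥ (π/L)²∫u² with equality for the first sine mode sin(π(x−x₀)/L) (x₀ the left endpoint), so the inequality holds for all u iff (1−α)(π/L)² ≥ α − c, i.e. α ≤ ((π/L)² + c)/((π/L)² + 1) = (1 + c(L/π)²)/(1 + (L/π)²). (Direct route, valid since c ≤ 0: Poincaré gives c∫u² ≥ c(L/π)²∫(u')², so a(u,u) ≥ (1 + c(L/π)²)∫(u')², while ||u||_{H^1}² ≤ (1 + (L/π)²)∫(u')²; dividing yields the same α.) With (π/L)² = π^2/36 and c = -1/5, the largest admissible constant is α = ((π/L)² + c)/((π/L)² + 1).
Simplifying, α = (-36/5 + π^2)/(π^2 + 36).


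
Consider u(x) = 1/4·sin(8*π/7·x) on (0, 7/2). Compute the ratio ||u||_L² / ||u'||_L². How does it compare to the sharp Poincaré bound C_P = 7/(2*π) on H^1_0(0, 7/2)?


||u||_L² / ||u'||_L² = 7/(8*π) < C_P = 7/(2*π).

u(x) = 1/4·sin(8*π/7·x), so u'(x) = 2*π*cos(8*π*x/7)/7.
Writing u(x) = A·sin(kπx/L) with A = 1/4 and k = 4, use ∫_0^L sin²(kπx/L) dx = L/2 and ∫_0^L cos²(kπx/L) dx = L/2.
u² = 1/16·sin²(8*π/7·x) and (u')² = 4*π^2/49·cos²(8*π/7·x), and each of sin², cos² integrates to L/2 = 7/4 over (0, 7/2).
∫_0^7/2 u² dx = 7/64, so ||u||_L² = sqrt(7)/8.
∫_0^7/2 (u')² dx = π^2/7, so ||u'||_L² = sqrt(7)*π/7.
Ratio ||u||_L² / ||u'||_L² = 7/(8*π).
Sharp Poincaré constant on H^1_0(0, 7/2) is C_P = L/π = 7/(2*π), achieved by sin(2*π/7·x).
This is the k = 4 harmonic; the ratio L/(kπ) is strictly less than C_P = L/π, consistent with the sharp inequality ||u||_L² ≤ C_P ||u'||_L².


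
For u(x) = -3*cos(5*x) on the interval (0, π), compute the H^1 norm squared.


||u||_{H^1(0,π)}^2 = 117*π

u'(x) = 15*sin(5*x).
Expand u² and (u')² and integrate term by term on (0, π), using: for integers n ≥ 1, ∫_0^π sin²(nx) dx = ∫_0^π cos²(nx) dx = π/2; for n ≠ n', ∫_0^π sin(nx)sin(n'x) dx = ∫_0^π cos(nx)cos(n'x) dx = 0; and by product-to-sum, ∫_0^π sin(nx)cos(n'x) dx = ½∫_0^π [sin((n+n')x) + sin((n−n')x)] dx, which is 0 when n+n' is even and 2n/(n²−n'²) when n+n' is odd (it need not vanish on (0, π)).
  u² squared terms: (-3)²·∫cos(5x)² dx = 9·π/2 = 9*π/2.
  So ∫_0^π u² dx = 9*π/2.
  (u')² squared terms: (15)²·∫sin(5x)² dx = 225·π/2 = 225*π/2.
  So ∫_0^π (u')² dx = 225*π/2.
||u||_{H^1}^2 = (9*π/2) + (225*π/2) = 117*π.


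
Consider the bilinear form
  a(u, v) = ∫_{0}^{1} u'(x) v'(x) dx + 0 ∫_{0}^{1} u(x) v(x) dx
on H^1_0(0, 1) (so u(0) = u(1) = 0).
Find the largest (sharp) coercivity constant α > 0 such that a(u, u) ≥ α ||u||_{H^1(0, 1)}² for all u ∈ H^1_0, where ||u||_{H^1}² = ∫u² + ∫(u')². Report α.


α = π^2/(1 + π^2)

Coercivity of a(·,·) on H^1_0(0, 1) means a(u, u) ≥ α ||u||_{H^1}² for every u ∈ H^1_0.
The interval has length L = 1, and Poincaré/coercivity depend only on L. Here a(u, u) = ∫(u')² + (0)·∫u².
Here c = 0, so a(u,u) = ∫(u')² alone. The condition a(u,u) ≥ α||u||_{H^1}² reads (1−α)∫(u')² ≥ (α−c)∫u². Any admissible α is ≤ 1 (rapidly oscillating u have ∫u²/∫(u')² → 0), and α = 1 would force 0 ≥ (1−c)∫u², impossible since c < 1; so 1−α > 0. By the sharp Poincaré inequality on H^1_0 of an interval of length L, ∫(u')² ≥ (π/L)²∫u² with equality for the first sine mode sin(π(x−x₀)/L) (x₀ the left endpoint), so the inequality holds for all u iff (1−α)(π/L)² ≥ α − c, i.e. α ≤ ((π/L)² + c)/((π/L)² + 1) = (1 + c(L/π)²)/(1 + (L/π)²). (Direct route, valid since c ≤ 0: Poincaré gives c∫u² ≥ c(L/π)²∫(u')², so a(u,u) ≥ (1 + c(L/π)²)∫(u')², while ||u||_{H^1}² ≤ (1 + (L/π)²)∫(u')²; dividing yields the same α.) With (π/L)² = π^2 and c = 0, the largest admissible constant is α = ((π/L)² + c)/((π/L)² + 1).
Simplifying, α = π^2/(1 + π^2).


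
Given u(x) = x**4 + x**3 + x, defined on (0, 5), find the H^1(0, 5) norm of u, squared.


||u||_{H^1}^2 = 146294135/252

The H^1 norm (squared) on an interval (0, L) is
  ||u||_{H^1}^2 = ∫_0^L u(x)^2 dx + ∫_0^L u'(x)^2 dx.
Compute u'(x) = 4*x**3 + 3*x**2 + 1.
Then u(x)^2 = x**8 + 2*x**7 + x**6 + 2*x**5 + 2*x**4 + x**2 and u'(x)^2 = 16*x**6 + 24*x**5 + 9*x**4 + 8*x**3 + 6*x**2 + 1.
Integrate each monomial from 0 to 5 using ∫_0^5 c·x^n dx = c·5^(n+1)/(n+1):
  ∫_0^5 u(x)^2 dx = ∫_0^5 (x^8 + 2*x^7 + x^6 + 2*x^5 + 2*x^4 + x^2) dx. Term by term:
    ∫_0^5 x^8 dx = 1953125/9;  ∫_0^5 2*x^7 dx = 390625/4;  ∫_0^5 x^6 dx = 78125/7;
    ∫_0^5 2*x^5 dx = 15625/3;  ∫_0^5 2*x^4 dx = 1250;  ∫_0^5 x^2 dx = 125/3.
  Sum: 1953125/9 + 390625/4 + 78125/7 + 15625/3 + 1250 + 125/3 = 83747375/252.
  ∫_0^5 u'(x)^2 dx = ∫_0^5 (16*x^6 + 24*x^5 + 9*x^4 + 8*x^3 + 6*x^2 + 1) dx. Term by term:
    ∫_0^5 16*x^6 dx = 1250000/7;  ∫_0^5 24*x^5 dx = 62500;  ∫_0^5 9*x^4 dx = 5625;
    ∫_0^5 8*x^3 dx = 1250;  ∫_0^5 6*x^2 dx = 250;  ∫_0^5 1 dx = 5.
  Sum: 1250000/7 + 62500 + 5625 + 1250 + 250 + 5 = 1737410/7.
Adding: ||u||_{H^1}^2 = 83747375/252 + 1737410/7 = 146294135/252.


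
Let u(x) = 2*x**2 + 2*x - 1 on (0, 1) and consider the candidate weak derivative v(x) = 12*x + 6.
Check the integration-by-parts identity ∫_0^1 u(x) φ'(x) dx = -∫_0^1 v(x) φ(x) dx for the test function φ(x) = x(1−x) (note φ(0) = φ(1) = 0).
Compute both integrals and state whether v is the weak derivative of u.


LHS = -2/3, RHS = -2. No, v is not the weak derivative of u.

u(x) = 2*x**2 + 2*x - 1, classical derivative u'(x) = 4*x + 2.
φ(x) = x(1−x), so φ'(x) = 1 - 2*x.
Note φ(0) = φ(1) = 0, so the boundary term u·φ vanishes.
LHS = ∫_0^1 u(x) φ'(x) dx = ∫_0^1 (-4*x^3 - 2*x^2 + 4*x - 1) dx. Term by term:
  ∫_0^1 -4*x^3 dx = -1;  ∫_0^1 -2*x^2 dx = -2/3;  ∫_0^1 4*x dx = 2;
  ∫_0^1 -1 dx = -1.
Sum: -1 − 2/3 + 2 − 1 = -2/3.
So LHS = -2/3.
∫_0^1 v(x) φ(x) dx = ∫_0^1 (-12*x^3 + 6*x^2 + 6*x) dx. Term by term:
  ∫_0^1 -12*x^3 dx = -3;  ∫_0^1 6*x^2 dx = 2;  ∫_0^1 6*x dx = 3.
Sum: -3 + 2 + 3 = 2.
So RHS = -∫_0^1 v(x) φ(x) dx = -2.
LHS − RHS = 4/3 ≠ 0, so the identity fails.
(For a valid weak derivative the identity must hold for EVERY test function, in particular this one. The failure shows v is NOT the weak derivative of u.)
Correct weak derivative would be u'(x) = 4*x + 2.


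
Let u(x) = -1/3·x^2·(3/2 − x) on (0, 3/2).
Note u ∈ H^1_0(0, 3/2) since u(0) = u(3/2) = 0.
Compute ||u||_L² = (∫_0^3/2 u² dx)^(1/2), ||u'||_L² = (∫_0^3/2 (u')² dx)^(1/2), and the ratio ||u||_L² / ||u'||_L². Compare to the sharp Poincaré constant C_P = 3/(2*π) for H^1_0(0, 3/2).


||u||_L² / ||u'||_L² = 3*sqrt(14)/28 < C_P = 3/(2*π).

u(x) = -1/3·x^2·(3/2 − x), so u'(x) = x*(x - 1).
u(x) = -1/3·x^2·(3/2 − x) vanishes at x = 0 and x = 3/2, so u ∈ H^1_0(0, 3/2). Differentiate via the product rule and integrate the resulting polynomials term by term.
  ∫_0^3/2 u² dx = ∫_0^3/2 (x^6/9 - x^5/3 + x^4/4) dx. Term by term:
    ∫_0^3/2 x^6/9 dx = 243/896;  ∫_0^3/2 -x^5/3 dx = -81/128;  ∫_0^3/2 x^4/4 dx = 243/640.
  Sum: 243/896 − 81/128 + 243/640 = 81/4480.
  ∫_0^3/2 (u')² dx = ∫_0^3/2 (x^4 - 2*x^3 + x^2) dx. Term by term:
    ∫_0^3/2 x^4 dx = 243/160;  ∫_0^3/2 -2*x^3 dx = -81/32;  ∫_0^3/2 x^2 dx = 9/8.
  Sum: 243/160 − 81/32 + 9/8 = 9/80.
∫_0^3/2 u² dx = 81/4480, so ||u||_L² = 9*sqrt(70)/560.
∫_0^3/2 (u')² dx = 9/80, so ||u'||_L² = 3*sqrt(5)/20.
Ratio ||u||_L² / ||u'||_L² = 3*sqrt(14)/28.
Sharp Poincaré constant on H^1_0(0, 3/2) is C_P = L/π = 3/(2*π), achieved by sin(2*π/3·x).
A polynomial bump cannot attain the sharp Poincaré constant (only the first sine eigenfunction does), so the ratio is strictly less than C_P, consistent with ||u||_L² ≤ C_P ||u'||_L².


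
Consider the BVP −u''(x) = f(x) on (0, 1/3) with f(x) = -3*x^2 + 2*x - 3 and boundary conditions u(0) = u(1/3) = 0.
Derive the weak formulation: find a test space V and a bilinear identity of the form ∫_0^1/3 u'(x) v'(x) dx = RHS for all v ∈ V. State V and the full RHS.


V = H^1_0(0, 1/3) (so v(0) = v(1/3) = 0); weak form: ∫_0^1/3 u'v' dx = ∫_0^1/3 (-3*x^2 + 2*x - 3) v dx for all v ∈ V.

Multiply both sides by a test function v and integrate from 0 to 1/3:
  ∫_0^1/3 −u''(x) v(x) dx = ∫_0^1/3 f(x) v(x) dx.
Integrate the LHS by parts once:
  ∫_0^1/3 −u'' v dx = −[u'(x) v(x)]_0^1/3 + ∫_0^1/3 u'(x) v'(x) dx.
Thus ∫_0^1/3 u'(x) v'(x) dx = ∫_0^1/3 f(x) v(x) dx + [u'(x) v(x)]_0^1/3.
Choose V so that boundary terms are either known or forced to vanish.
u is Dirichlet: u(0) = u(1/3) = 0. Let V = H^1_0(0, 1/3); then v(0) = v(1/3) = 0, and [u' v]_0^1/3 = 0.
Weak formulation: find u (satisfying any essential BC) such that ∫_0^1/3 u'(x) v'(x) dx = ∫_0^1/3 f v dx for all v ∈ V.
Substituting f(x) = -3*x^2 + 2*x - 3, the right-hand side is ∫_0^1/3 (-3*x^2 + 2*x - 3) v dx.


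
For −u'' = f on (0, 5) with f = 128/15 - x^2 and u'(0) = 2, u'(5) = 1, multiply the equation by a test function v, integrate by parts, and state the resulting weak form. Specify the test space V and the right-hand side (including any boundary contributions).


V = H^1(0, 5) (v unrestricted at boundary; u is determined up to an additive constant); weak form: ∫_0^5 u'v' dx = ∫_0^5 (128/15 - x^2) v dx + v(5) − 2·v(0) for all v ∈ V.

Multiply both sides by a test function v and integrate from 0 to 5:
  ∫_0^5 −u''(x) v(x) dx = ∫_0^5 f(x) v(x) dx.
Integrate the LHS by parts once:
  ∫_0^5 −u'' v dx = −[u'(x) v(x)]_0^5 + ∫_0^5 u'(x) v'(x) dx.
Thus ∫_0^5 u'(x) v'(x) dx = ∫_0^5 f(x) v(x) dx + [u'(x) v(x)]_0^5.
Choose V so that boundary terms are either known or forced to vanish.
u has inhomogeneous Neumann u'(0) = 2, u'(5) = 1. [u' v]_0^5 = (1)·v(5) − (2)·v(0) = v(5) − 2·v(0). Take V = H^1(0, 5); boundary term becomes part of RHS.
Weak formulation: find u (satisfying any essential BC) such that ∫_0^5 u'(x) v'(x) dx = ∫_0^5 f v dx + v(5) − 2·v(0) for all v ∈ V (Neumann data are natural BCs: they enter the RHS as boundary terms).
Substituting f(x) = 128/15 - x^2, the right-hand side is ∫_0^5 (128/15 - x^2) v dx + v(5) − 2·v(0).
Compatibility check (pure Neumann): taking v ≡ 1 ∈ V gives 0 = ∫_0^5 f dx + (1) − (2), i.e. ∫_0^5 f dx must equal u'(0) − u'(5) = 1. Indeed ∫_0^5 (128/15 - x^2) dx = 1, so the data are compatible. The solution is then unique only up to an additive constant (fix it e.g. by requiring ∫_0^5 u dx = 0).


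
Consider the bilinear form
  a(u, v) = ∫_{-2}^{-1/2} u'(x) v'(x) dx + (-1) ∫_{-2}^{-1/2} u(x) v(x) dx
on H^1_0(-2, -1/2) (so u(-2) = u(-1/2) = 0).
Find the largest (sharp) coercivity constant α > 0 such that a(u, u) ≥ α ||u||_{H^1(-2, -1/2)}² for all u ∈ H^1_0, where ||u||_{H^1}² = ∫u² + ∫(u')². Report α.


α = (-9 + 4*π^2)/(9 + 4*π^2)

Coercivity of a(·,·) on H^1_0(-2, -1/2) means a(u, u) ≥ α ||u||_{H^1}² for every u ∈ H^1_0.
The interval has length L = 3/2, and Poincaré/coercivity depend only on L. Here a(u, u) = ∫(u')² + (-1)·∫u².
Here c = -1 < 0 with |c| < (π/L)² = 4*π^2/9, so coercivity still holds. The condition a(u,u) ≥ α||u||_{H^1}² reads (1−α)∫(u')² ≥ (α−c)∫u². Any admissible α is ≤ 1 (rapidly oscillating u have ∫u²/∫(u')² → 0), and α = 1 would force 0 ≥ (1−c)∫u², impossible since c < 1; so 1−α > 0. By the sharp Poincaré inequality on H^1_0 of an interval of length L, ∫(u')² ≥ (π/L)²∫u² with equality for the first sine mode sin(π(x−x₀)/L) (x₀ the left endpoint), so the inequality holds for all u iff (1−α)(π/L)² ≥ α − c, i.e. α ≤ ((π/L)² + c)/((π/L)² + 1) = (1 + c(L/π)²)/(1 + (L/π)²). (Direct route, valid since c ≤ 0: Poincaré gives c∫u² ≥ c(L/π)²∫(u')², so a(u,u) ≥ (1 + c(L/π)²)∫(u')², while ||u||_{H^1}² ≤ (1 + (L/π)²)∫(u')²; dividing yields the same α.) With (π/L)² = 4*π^2/9 and c = -1, the largest admissible constant is α = ((π/L)² + c)/((π/L)² + 1).
Simplifying, α = (-9 + 4*π^2)/(9 + 4*π^2).


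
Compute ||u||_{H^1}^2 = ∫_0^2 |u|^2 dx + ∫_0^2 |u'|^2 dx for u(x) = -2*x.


||u||_{H^1}^2 = 56/3

The H^1 norm (squared) on an interval (0, L) is
  ||u||_{H^1}^2 = ∫_0^L u(x)^2 dx + ∫_0^L u'(x)^2 dx.
Compute u'(x) = -2.
Then u(x)^2 = 4*x**2 and u'(x)^2 = 4.
Integrate each monomial from 0 to 2 using ∫_0^2 c·x^n dx = c·2^(n+1)/(n+1):
  ∫_0^2 u(x)^2 dx = ∫_0^2 (4*x^2) dx. Term by term:
    ∫_0^2 4*x^2 dx = 32/3.
  ∫_0^2 u'(x)^2 dx = ∫_0^2 (4) dx. Term by term:
    ∫_0^2 4 dx = 8.
Adding: ||u||_{H^1}^2 = 32/3 + 8 = 56/3.


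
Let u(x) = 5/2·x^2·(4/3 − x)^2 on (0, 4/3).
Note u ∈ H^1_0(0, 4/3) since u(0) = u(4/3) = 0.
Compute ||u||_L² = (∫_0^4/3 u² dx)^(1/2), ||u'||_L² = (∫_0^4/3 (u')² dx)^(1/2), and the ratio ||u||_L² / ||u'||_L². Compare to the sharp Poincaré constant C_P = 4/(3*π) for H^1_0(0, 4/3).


||u||_L² / ||u'||_L² = 2*sqrt(3)/9 < C_P = 4/(3*π).

u(x) = 5/2·x^2·(4/3 − x)^2, so u'(x) = 10*x*(3*x - 4)*(3*x - 2)/9.
u(x) = 5/2·x^2·(4/3 − x)^2 vanishes at x = 0 and x = 4/3, so u ∈ H^1_0(0, 4/3). Differentiate via the product rule and integrate the resulting polynomials term by term.
  ∫_0^4/3 u² dx = ∫_0^4/3 (25*x^8/4 - 100*x^7/3 + 200*x^6/3 - 1600*x^5/27 + 1600*x^4/81) dx. Term by term:
    ∫_0^4/3 25*x^8/4 dx = 1638400/177147;  ∫_0^4/3 -100*x^7/3 dx = -819200/19683;  ∫_0^4/3 200*x^6/3 dx = 3276800/45927;
    ∫_0^4/3 -1600*x^5/27 dx = -3276800/59049;  ∫_0^4/3 1600*x^4/81 dx = 327680/19683.
  Sum: 1638400/177147 − 819200/19683 + 3276800/45927 − 3276800/59049 + 327680/19683 = 163840/1240029.
  ∫_0^4/3 (u')² dx = ∫_0^4/3 (100*x^6 - 400*x^5 + 5200*x^4/9 - 3200*x^3/9 + 6400*x^2/81) dx. Term by term:
    ∫_0^4/3 100*x^6 dx = 1638400/15309;  ∫_0^4/3 -400*x^5 dx = -819200/2187;  ∫_0^4/3 5200*x^4/9 dx = 1064960/2187;
    ∫_0^4/3 -3200*x^3/9 dx = -204800/729;  ∫_0^4/3 6400*x^2/81 dx = 409600/6561.
  Sum: 1638400/15309 − 819200/2187 + 1064960/2187 − 204800/729 + 409600/6561 = 40960/45927.
∫_0^4/3 u² dx = 163840/1240029, so ||u||_L² = 128*sqrt(210)/5103.
∫_0^4/3 (u')² dx = 40960/45927, so ||u'||_L² = 64*sqrt(70)/567.
Ratio ||u||_L² / ||u'||_L² = 2*sqrt(3)/9.
Sharp Poincaré constant on H^1_0(0, 4/3) is C_P = L/π = 4/(3*π), achieved by sin(3*π/4·x).
A polynomial bump cannot attain the sharp Poincaré constant (only the first sine eigenfunction does), so the ratio is strictly less than C_P, consistent with ||u||_L² ≤ C_P ||u'||_L².


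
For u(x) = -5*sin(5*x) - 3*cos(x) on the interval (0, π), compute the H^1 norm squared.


||u||_{H^1(0,π)}^2 = 334*π

u'(x) = 3*sin(x) - 25*cos(5*x).
Expand u² and (u')² and integrate term by term on (0, π), using: for integers n ≥ 1, ∫_0^π sin²(nx) dx = ∫_0^π cos²(nx) dx = π/2; for n ≠ n', ∫_0^π sin(nx)sin(n'x) dx = ∫_0^π cos(nx)cos(n'x) dx = 0; and by product-to-sum, ∫_0^π sin(nx)cos(n'x) dx = ½∫_0^π [sin((n+n')x) + sin((n−n')x)] dx, which is 0 when n+n' is even and 2n/(n²−n'²) when n+n' is odd (it need not vanish on (0, π)).
  u² squared terms: (-5)²·∫sin(5x)² dx = 25·π/2 = 25*π/2;  (-3)²·∫cos(x)² dx = 9·π/2 = 9*π/2.
  u² cross terms: 2·(-5)·(-3)·∫sin(5x)·cos(x) dx = 30·(0) = 0.
  So ∫_0^π u² dx = 25*π/2 + 9*π/2 + 0 = 17*π.
  (u')² squared terms: (-25)²·∫cos(5x)² dx = 625·π/2 = 625*π/2;  (3)²·∫sin(x)² dx = 9·π/2 = 9*π/2.
  (u')² cross terms: 2·(-25)·(3)·∫cos(5x)·sin(x) dx = -150·(0) = 0.
  So ∫_0^π (u')² dx = 625*π/2 + 9*π/2 + 0 = 317*π.
||u||_{H^1}^2 = (17*π) + (317*π) = 334*π.


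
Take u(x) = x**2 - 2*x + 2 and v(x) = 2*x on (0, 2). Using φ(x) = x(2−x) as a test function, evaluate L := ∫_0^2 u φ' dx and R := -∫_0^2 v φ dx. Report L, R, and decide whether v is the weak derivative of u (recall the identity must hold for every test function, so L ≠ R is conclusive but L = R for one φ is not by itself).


LHS = 0, RHS = -8/3. No, v is not the weak derivative of u.

u(x) = x**2 - 2*x + 2, classical derivative u'(x) = 2*x - 2.
φ(x) = x(2−x), so φ'(x) = 2 - 2*x.
Note φ(0) = φ(2) = 0, so the boundary term u·φ vanishes.
LHS = ∫_0^2 u(x) φ'(x) dx = ∫_0^2 (-2*x^3 + 6*x^2 - 8*x + 4) dx. Term by term:
  ∫_0^2 -2*x^3 dx = -8;  ∫_0^2 6*x^2 dx = 16;  ∫_0^2 -8*x dx = -16;
  ∫_0^2 4 dx = 8.
Sum: -8 + 16 − 16 + 8 = 0.
So LHS = 0.
∫_0^2 v(x) φ(x) dx = ∫_0^2 (-2*x^3 + 4*x^2) dx. Term by term:
  ∫_0^2 -2*x^3 dx = -8;  ∫_0^2 4*x^2 dx = 32/3.
Sum: -8 + 32/3 = 8/3.
So RHS = -∫_0^2 v(x) φ(x) dx = -8/3.
LHS − RHS = 8/3 ≠ 0, so the identity fails.
(For a valid weak derivative the identity must hold for EVERY test function, in particular this one. The failure shows v is NOT the weak derivative of u.)
Correct weak derivative would be u'(x) = 2*x - 2.


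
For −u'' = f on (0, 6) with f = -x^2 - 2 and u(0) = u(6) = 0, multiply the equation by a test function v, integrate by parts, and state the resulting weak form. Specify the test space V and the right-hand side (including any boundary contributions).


V = H^1_0(0, 6) (so v(0) = v(6) = 0); weak form: ∫_0^6 u'v' dx = ∫_0^6 (-x^2 - 2) v dx for all v ∈ V.

Multiply both sides by a test function v and integrate from 0 to 6:
  ∫_0^6 −u''(x) v(x) dx = ∫_0^6 f(x) v(x) dx.
Integrate the LHS by parts once:
  ∫_0^6 −u'' v dx = −[u'(x) v(x)]_0^6 + ∫_0^6 u'(x) v'(x) dx.
Thus ∫_0^6 u'(x) v'(x) dx = ∫_0^6 f(x) v(x) dx + [u'(x) v(x)]_0^6.
Choose V so that boundary terms are either known or forced to vanish.
u is Dirichlet: u(0) = u(6) = 0. Let V = H^1_0(0, 6); then v(0) = v(6) = 0, and [u' v]_0^6 = 0.
Weak formulation: find u (satisfying any essential BC) such that ∫_0^6 u'(x) v'(x) dx = ∫_0^6 f v dx for all v ∈ V.
Substituting f(x) = -x^2 - 2, the right-hand side is ∫_0^6 (-x^2 - 2) v dx.


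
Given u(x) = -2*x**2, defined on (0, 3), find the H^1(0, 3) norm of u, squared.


||u||_{H^1}^2 = 1692/5

The H^1 norm (squared) on an interval (0, L) is
  ||u||_{H^1}^2 = ∫_0^L u(x)^2 dx + ∫_0^L u'(x)^2 dx.
Compute u'(x) = -4*x.
Then u(x)^2 = 4*x**4 and u'(x)^2 = 16*x**2.
Integrate each monomial from 0 to 3 using ∫_0^3 c·x^n dx = c·3^(n+1)/(n+1):
  ∫_0^3 u(x)^2 dx = ∫_0^3 (4*x^4) dx. Term by term:
    ∫_0^3 4*x^4 dx = 972/5.
  ∫_0^3 u'(x)^2 dx = ∫_0^3 (16*x^2) dx. Term by term:
    ∫_0^3 16*x^2 dx = 144.
Adding: ||u||_{H^1}^2 = 972/5 + 144 = 1692/5.


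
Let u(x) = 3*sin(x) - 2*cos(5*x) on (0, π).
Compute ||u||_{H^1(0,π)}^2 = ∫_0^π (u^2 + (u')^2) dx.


||u||_{H^1(0,π)}^2 = 61*π

u'(x) = 10*sin(5*x) + 3*cos(x).
Expand u² and (u')² and integrate term by term on (0, π), using: for integers n ≥ 1, ∫_0^π sin²(nx) dx = ∫_0^π cos²(nx) dx = π/2; for n ≠ n', ∫_0^π sin(nx)sin(n'x) dx = ∫_0^π cos(nx)cos(n'x) dx = 0; and by product-to-sum, ∫_0^π sin(nx)cos(n'x) dx = ½∫_0^π [sin((n+n')x) + sin((n−n')x)] dx, which is 0 when n+n' is even and 2n/(n²−n'²) when n+n' is odd (it need not vanish on (0, π)).
  u² squared terms: (-2)²·∫cos(5x)² dx = 4·π/2 = 2*π;  (3)²·∫sin(x)² dx = 9·π/2 = 9*π/2.
  u² cross terms: 2·(-2)·(3)·∫cos(5x)·sin(x) dx = -12·(0) = 0.
  So ∫_0^π u² dx = 2*π + 9*π/2 + 0 = 13*π/2.
  (u')² squared terms: (3)²·∫cos(x)² dx = 9·π/2 = 9*π/2;  (10)²·∫sin(5x)² dx = 100·π/2 = 50*π.
  (u')² cross terms: 2·(3)·(10)·∫cos(x)·sin(5x) dx = 60·(0) = 0.
  So ∫_0^π (u')² dx = 9*π/2 + 50*π + 0 = 109*π/2.
||u||_{H^1}^2 = (13*π/2) + (109*π/2) = 61*π.


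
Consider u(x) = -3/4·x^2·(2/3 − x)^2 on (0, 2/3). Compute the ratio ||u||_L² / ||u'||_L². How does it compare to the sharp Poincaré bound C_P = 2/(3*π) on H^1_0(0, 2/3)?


||u||_L² / ||u'||_L² = sqrt(3)/9 < C_P = 2/(3*π).

u(x) = -3/4·x^2·(2/3 − x)^2, so u'(x) = x*(-9*x^2 + 9*x - 2)/3.
u(x) = -3/4·x^2·(2/3 − x)^2 vanishes at x = 0 and x = 2/3, so u ∈ H^1_0(0, 2/3). Differentiate via the product rule and integrate the resulting polynomials term by term.
  ∫_0^2/3 u² dx = ∫_0^2/3 (9*x^8/16 - 3*x^7/2 + 3*x^6/2 - 2*x^5/3 + x^4/9) dx. Term by term:
    ∫_0^2/3 9*x^8/16 dx = 32/19683;  ∫_0^2/3 -3*x^7/2 dx = -16/2187;  ∫_0^2/3 3*x^6/2 dx = 64/5103;
    ∫_0^2/3 -2*x^5/3 dx = -64/6561;  ∫_0^2/3 x^4/9 dx = 32/10935.
  Sum: 32/19683 − 16/2187 + 64/5103 − 64/6561 + 32/10935 = 16/688905.
  ∫_0^2/3 (u')² dx = ∫_0^2/3 (9*x^6 - 18*x^5 + 13*x^4 - 4*x^3 + 4*x^2/9) dx. Term by term:
    ∫_0^2/3 9*x^6 dx = 128/1701;  ∫_0^2/3 -18*x^5 dx = -64/243;  ∫_0^2/3 13*x^4 dx = 416/1215;
    ∫_0^2/3 -4*x^3 dx = -16/81;  ∫_0^2/3 4*x^2/9 dx = 32/729.
  Sum: 128/1701 − 64/243 + 416/1215 − 16/81 + 32/729 = 16/25515.
∫_0^2/3 u² dx = 16/688905, so ||u||_L² = 4*sqrt(105)/8505.
∫_0^2/3 (u')² dx = 16/25515, so ||u'||_L² = 4*sqrt(35)/945.
Ratio ||u||_L² / ||u'||_L² = sqrt(3)/9.
Sharp Poincaré constant on H^1_0(0, 2/3) is C_P = L/π = 2/(3*π), achieved by sin(3*π/2·x).
A polynomial bump cannot attain the sharp Poincaré constant (only the first sine eigenfunction does), so the ratio is strictly less than C_P, consistent with ||u||_L² ≤ C_P ||u'||_L².


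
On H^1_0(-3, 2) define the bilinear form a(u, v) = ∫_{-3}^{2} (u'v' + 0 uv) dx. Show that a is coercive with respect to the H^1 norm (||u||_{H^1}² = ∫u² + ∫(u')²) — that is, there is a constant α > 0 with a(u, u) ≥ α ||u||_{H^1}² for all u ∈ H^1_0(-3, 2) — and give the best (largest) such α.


α = π^2/(π^2 + 25)

Coercivity of a(·,·) on H^1_0(-3, 2) means a(u, u) ≥ α ||u||_{H^1}² for every u ∈ H^1_0.
The interval has length L = 5, and Poincaré/coercivity depend only on L. Here a(u, u) = ∫(u')² + (0)·∫u².
Here c = 0, so a(u,u) = ∫(u')² alone. The condition a(u,u) ≥ α||u||_{H^1}² reads (1−α)∫(u')² ≥ (α−c)∫u². Any admissible α is ≤ 1 (rapidly oscillating u have ∫u²/∫(u')² → 0), and α = 1 would force 0 ≥ (1−c)∫u², impossible since c < 1; so 1−α > 0. By the sharp Poincaré inequality on H^1_0 of an interval of length L, ∫(u')² ≥ (π/L)²∫u² with equality for the first sine mode sin(π(x−x₀)/L) (x₀ the left endpoint), so the inequality holds for all u iff (1−α)(π/L)² ≥ α − c, i.e. α ≤ ((π/L)² + c)/((π/L)² + 1) = (1 + c(L/π)²)/(1 + (L/π)²). (Direct route, valid since c ≤ 0: Poincaré gives c∫u² ≥ c(L/π)²∫(u')², so a(u,u) ≥ (1 + c(L/π)²)∫(u')², while ||u||_{H^1}² ≤ (1 + (L/π)²)∫(u')²; dividing yields the same α.) With (π/L)² = π^2/25 and c = 0, the largest admissible constant is α = ((π/L)² + c)/((π/L)² + 1).
Simplifying, α = π^2/(π^2 + 25).


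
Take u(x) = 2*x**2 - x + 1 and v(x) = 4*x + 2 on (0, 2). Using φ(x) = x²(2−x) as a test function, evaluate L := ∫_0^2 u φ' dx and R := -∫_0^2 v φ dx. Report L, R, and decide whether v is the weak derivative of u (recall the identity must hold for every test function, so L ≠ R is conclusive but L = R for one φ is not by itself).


LHS = -76/15, RHS = -136/15. No, v is not the weak derivative of u.

u(x) = 2*x**2 - x + 1, classical derivative u'(x) = 4*x - 1.
φ(x) = x²(2−x), so φ'(x) = x*(4 - 3*x).
Note φ(0) = φ(2) = 0, so the boundary term u·φ vanishes.
LHS = ∫_0^2 u(x) φ'(x) dx = ∫_0^2 (-6*x^4 + 11*x^3 - 7*x^2 + 4*x) dx. Term by term:
  ∫_0^2 -6*x^4 dx = -192/5;  ∫_0^2 11*x^3 dx = 44;  ∫_0^2 -7*x^2 dx = -56/3;
  ∫_0^2 4*x dx = 8.
Sum: -192/5 + 44 − 56/3 + 8 = -76/15.
So LHS = -76/15.
∫_0^2 v(x) φ(x) dx = ∫_0^2 (-4*x^4 + 6*x^3 + 4*x^2) dx. Term by term:
  ∫_0^2 -4*x^4 dx = -128/5;  ∫_0^2 6*x^3 dx = 24;  ∫_0^2 4*x^2 dx = 32/3.
Sum: -128/5 + 24 + 32/3 = 136/15.
So RHS = -∫_0^2 v(x) φ(x) dx = -136/15.
LHS − RHS = 4 ≠ 0, so the identity fails.
(For a valid weak derivative the identity must hold for EVERY test function, in particular this one. The failure shows v is NOT the weak derivative of u.)
Correct weak derivative would be u'(x) = 4*x - 1.


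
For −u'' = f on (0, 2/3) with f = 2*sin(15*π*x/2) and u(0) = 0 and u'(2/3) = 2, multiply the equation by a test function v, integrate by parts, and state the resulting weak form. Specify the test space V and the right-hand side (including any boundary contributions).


V = {v ∈ H^1(0, 2/3) : v(0) = 0} (test functions vanish at x = 0 where u is specified); weak form: ∫_0^2/3 u'v' dx = ∫_0^2/3 (2*sin(15*π*x/2)) v dx + 2·v(2/3) for all v ∈ V.

Multiply both sides by a test function v and integrate from 0 to 2/3:
  ∫_0^2/3 −u''(x) v(x) dx = ∫_0^2/3 f(x) v(x) dx.
Integrate the LHS by parts once:
  ∫_0^2/3 −u'' v dx = −[u'(x) v(x)]_0^2/3 + ∫_0^2/3 u'(x) v'(x) dx.
Thus ∫_0^2/3 u'(x) v'(x) dx = ∫_0^2/3 f(x) v(x) dx + [u'(x) v(x)]_0^2/3.
Choose V so that boundary terms are either known or forced to vanish.
Mixed BC: u(0) = 0 (Dirichlet) and u'(2/3) = 2 (Neumann). Define V = {v ∈ H^1(0, 2/3) : v(0) = 0}. Then [u' v]_0^2/3 = u'(2/3)·v(2/3) − u'(0)·0 = 2·v(2/3).
Weak formulation: find u (satisfying any essential BC) such that ∫_0^2/3 u'(x) v'(x) dx = ∫_0^2/3 f v dx + 2·v(2/3) for all v ∈ V (Dirichlet at 0 absorbed into V; Neumann datum at x = 2/3 contributes the boundary term).
Substituting f(x) = 2*sin(15*π*x/2), the right-hand side is ∫_0^2/3 (2*sin(15*π*x/2)) v dx + 2·v(2/3).


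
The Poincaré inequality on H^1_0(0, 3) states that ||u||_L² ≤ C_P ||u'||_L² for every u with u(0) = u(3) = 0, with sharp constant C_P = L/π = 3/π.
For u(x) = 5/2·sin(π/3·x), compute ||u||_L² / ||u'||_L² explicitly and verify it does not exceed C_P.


||u||_L² / ||u'||_L² = 3/π = C_P.

u(x) = 5/2·sin(π/3·x), so u'(x) = 5*π*cos(π*x/3)/6.
Writing u(x) = A·sin(kπx/L) with A = 5/2 and k = 1, use ∫_0^L sin²(kπx/L) dx = L/2 and ∫_0^L cos²(kπx/L) dx = L/2.
u² = 25/4·sin²(π/3·x) and (u')² = 25*π^2/36·cos²(π/3·x), and each of sin², cos² integrates to L/2 = 3/2 over (0, 3).
∫_0^3 u² dx = 75/8, so ||u||_L² = 5*sqrt(6)/4.
∫_0^3 (u')² dx = 25*π^2/24, so ||u'||_L² = 5*sqrt(6)*π/12.
Ratio ||u||_L² / ||u'||_L² = 3/π.
Sharp Poincaré constant on H^1_0(0, 3) is C_P = L/π = 3/π, achieved by sin(π/3·x).
This is the k = 1 eigenfunction (up to amplitude), so the ratio equals the sharp Poincaré constant exactly.


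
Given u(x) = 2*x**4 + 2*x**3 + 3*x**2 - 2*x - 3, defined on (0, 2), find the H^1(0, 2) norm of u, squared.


||u||_{H^1}^2 = 1212166/315

The H^1 norm (squared) on an interval (0, L) is
  ||u||_{H^1}^2 = ∫_0^L u(x)^2 dx + ∫_0^L u'(x)^2 dx.
Compute u'(x) = 8*x**3 + 6*x**2 + 6*x - 2.
Then u(x)^2 = 4*x**8 + 8*x**7 + 16*x**6 + 4*x**5 - 11*x**4 - 24*x**3 - 14*x**2 + 12*x + 9 and u'(x)^2 = 64*x**6 + 96*x**5 + 132*x**4 + 40*x**3 + 12*x**2 - 24*x + 4.
Integrate each monomial from 0 to 2 using ∫_0^2 c·x^n dx = c·2^(n+1)/(n+1):
  ∫_0^2 u(x)^2 dx = ∫_0^2 (4*x^8 + 8*x^7 + 16*x^6 + 4*x^5 - 11*x^4 - 24*x^3 - 14*x^2 + 12*x + 9) dx. Term by term:
    ∫_0^2 4*x^8 dx = 2048/9;  ∫_0^2 8*x^7 dx = 256;  ∫_0^2 16*x^6 dx = 2048/7;
    ∫_0^2 4*x^5 dx = 128/3;  ∫_0^2 -11*x^4 dx = -352/5;  ∫_0^2 -24*x^3 dx = -96;
    ∫_0^2 -14*x^2 dx = -112/3;  ∫_0^2 12*x dx = 24;  ∫_0^2 9 dx = 18.
  Sum: 2048/9 + 256 + 2048/7 + 128/3 − 352/5 − 96 − 112/3 + 24 + 18 = 206974/315.
  ∫_0^2 u'(x)^2 dx = ∫_0^2 (64*x^6 + 96*x^5 + 132*x^4 + 40*x^3 + 12*x^2 - 24*x + 4) dx. Term by term:
    ∫_0^2 64*x^6 dx = 8192/7;  ∫_0^2 96*x^5 dx = 1024;  ∫_0^2 132*x^4 dx = 4224/5;
    ∫_0^2 40*x^3 dx = 160;  ∫_0^2 12*x^2 dx = 32;  ∫_0^2 -24*x dx = -48;
    ∫_0^2 4 dx = 8.
  Sum: 8192/7 + 1024 + 4224/5 + 160 + 32 − 48 + 8 = 111688/35.
Adding: ||u||_{H^1}^2 = 206974/315 + 111688/35 = 1212166/315.


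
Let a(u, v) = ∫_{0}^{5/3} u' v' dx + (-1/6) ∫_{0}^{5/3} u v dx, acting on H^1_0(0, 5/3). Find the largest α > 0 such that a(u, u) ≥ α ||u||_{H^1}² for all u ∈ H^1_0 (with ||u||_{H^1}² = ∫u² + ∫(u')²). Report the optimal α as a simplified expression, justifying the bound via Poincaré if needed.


α = (-25 + 54*π^2)/(6*(25 + 9*π^2))

Coercivity of a(·,·) on H^1_0(0, 5/3) means a(u, u) ≥ α ||u||_{H^1}² for every u ∈ H^1_0.
The interval has length L = 5/3, and Poincaré/coercivity depend only on L. Here a(u, u) = ∫(u')² + (-1/6)·∫u².
Here c = -1/6 < 0 with |c| < (π/L)² = 9*π^2/25, so coercivity still holds. The condition a(u,u) ≥ α||u||_{H^1}² reads (1−α)∫(u')² ≥ (α−c)∫u². Any admissible α is ≤ 1 (rapidly oscillating u have ∫u²/∫(u')² → 0), and α = 1 would force 0 ≥ (1−c)∫u², impossible since c < 1; so 1−α > 0. By the sharp Poincaré inequality on H^1_0 of an interval of length L, ∫(u')² ≥ (π/L)²∫u² with equality for the first sine mode sin(π(x−x₀)/L) (x₀ the left endpoint), so the inequality holds for all u iff (1−α)(π/L)² ≥ α − c, i.e. α ≤ ((π/L)² + c)/((π/L)² + 1) = (1 + c(L/π)²)/(1 + (L/π)²). (Direct route, valid since c ≤ 0: Poincaré gives c∫u² ≥ c(L/π)²∫(u')², so a(u,u) ≥ (1 + c(L/π)²)∫(u')², while ||u||_{H^1}² ≤ (1 + (L/π)²)∫(u')²; dividing yields the same α.) With (π/L)² = 9*π^2/25 and c = -1/6, the largest admissible constant is α = ((π/L)² + c)/((π/L)² + 1).
Simplifying, α = (-25 + 54*π^2)/(6*(25 + 9*π^2)).


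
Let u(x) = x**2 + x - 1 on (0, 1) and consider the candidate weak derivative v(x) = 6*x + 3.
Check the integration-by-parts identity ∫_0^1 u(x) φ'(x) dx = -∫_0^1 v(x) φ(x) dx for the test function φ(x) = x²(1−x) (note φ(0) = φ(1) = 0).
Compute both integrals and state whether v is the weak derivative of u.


LHS = -11/60, RHS = -11/20. No, v is not the weak derivative of u.

u(x) = x**2 + x - 1, classical derivative u'(x) = 2*x + 1.
φ(x) = x²(1−x), so φ'(x) = x*(2 - 3*x).
Note φ(0) = φ(1) = 0, so the boundary term u·φ vanishes.
LHS = ∫_0^1 u(x) φ'(x) dx = ∫_0^1 (-3*x^4 - x^3 + 5*x^2 - 2*x) dx. Term by term:
  ∫_0^1 -3*x^4 dx = -3/5;  ∫_0^1 -x^3 dx = -1/4;  ∫_0^1 5*x^2 dx = 5/3;
  ∫_0^1 -2*x dx = -1.
Sum: -3/5 − 1/4 + 5/3 − 1 = -11/60.
So LHS = -11/60.
∫_0^1 v(x) φ(x) dx = ∫_0^1 (-6*x^4 + 3*x^3 + 3*x^2) dx. Term by term:
  ∫_0^1 -6*x^4 dx = -6/5;  ∫_0^1 3*x^3 dx = 3/4;  ∫_0^1 3*x^2 dx = 1.
Sum: -6/5 + 3/4 + 1 = 11/20.
So RHS = -∫_0^1 v(x) φ(x) dx = -11/20.
LHS − RHS = 11/30 ≠ 0, so the identity fails.
(For a valid weak derivative the identity must hold for EVERY test function, in particular this one. The failure shows v is NOT the weak derivative of u.)
Correct weak derivative would be u'(x) = 2*x + 1.


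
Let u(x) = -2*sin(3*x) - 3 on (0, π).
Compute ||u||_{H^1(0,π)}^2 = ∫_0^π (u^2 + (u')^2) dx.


||u||_{H^1(0,π)}^2 = 8 + 29*π

u'(x) = -6*cos(3*x).
Expand u² and (u')² and integrate term by term on (0, π), using: for integers n ≥ 1, ∫_0^π sin²(nx) dx = ∫_0^π cos²(nx) dx = π/2; for n ≠ n', ∫_0^π sin(nx)sin(n'x) dx = ∫_0^π cos(nx)cos(n'x) dx = 0; and by product-to-sum, ∫_0^π sin(nx)cos(n'x) dx = ½∫_0^π [sin((n+n')x) + sin((n−n')x)] dx, which is 0 when n+n' is even and 2n/(n²−n'²) when n+n' is odd (it need not vanish on (0, π)). For the constant mode: ∫_0^π 1 dx = π, ∫_0^π cos(nx) dx = 0, ∫_0^π sin(nx) dx = (1−(−1)^n)/n.
  u² squared terms: (-3)²·∫1 dx = 9·π = 9*π;  (-2)²·∫sin(3x)² dx = 4·π/2 = 2*π.
  u² cross terms: 2·(-3)·(-2)·∫1·sin(3x) dx = 12·(2/3) = 8.
  So ∫_0^π u² dx = 9*π + 2*π + 8 = 8 + 11*π.
  (u')² squared terms: (-6)²·∫cos(3x)² dx = 36·π/2 = 18*π.
  So ∫_0^π (u')² dx = 18*π.
||u||_{H^1}^2 = (8 + 11*π) + (18*π) = 8 + 29*π.
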